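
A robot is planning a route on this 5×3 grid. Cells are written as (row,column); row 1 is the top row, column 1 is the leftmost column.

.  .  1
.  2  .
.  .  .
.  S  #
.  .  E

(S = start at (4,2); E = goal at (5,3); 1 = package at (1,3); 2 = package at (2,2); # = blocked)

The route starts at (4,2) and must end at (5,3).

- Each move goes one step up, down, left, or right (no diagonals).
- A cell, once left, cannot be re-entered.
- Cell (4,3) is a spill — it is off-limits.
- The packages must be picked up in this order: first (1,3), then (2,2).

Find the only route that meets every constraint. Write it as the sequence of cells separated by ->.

The waypoints must appear in the order (1,3), (2,2), with no cell reused.
Route from (4,2): up 1 to (3,2), right 1 to (3,3), up 2 to (1,3), left 1 to (1,2), down 1 to (2,2), left 1 to (2,1), down 3 to (5,1), right 2 to (5,3) — 12 moves in all.
Check: order respected (1 at step 4, 2 at step 6).

(4,2) -> (3,2) -> (3,3) -> (2,3) -> (1,3) -> (1,2) -> (2,2) -> (2,1) -> (3,1) -> (4,1) -> (5,1) -> (5,2) -> (5,3)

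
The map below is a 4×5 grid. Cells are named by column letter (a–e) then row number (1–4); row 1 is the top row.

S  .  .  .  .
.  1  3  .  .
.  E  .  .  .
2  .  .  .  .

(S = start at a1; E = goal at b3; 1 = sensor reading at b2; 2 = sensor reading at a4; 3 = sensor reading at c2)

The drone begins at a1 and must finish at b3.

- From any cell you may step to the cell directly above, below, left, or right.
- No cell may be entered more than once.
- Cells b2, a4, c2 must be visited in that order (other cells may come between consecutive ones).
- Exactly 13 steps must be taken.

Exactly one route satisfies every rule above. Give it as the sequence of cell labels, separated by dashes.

a1 - b1 - b2 - a2 - a3 - a4 - b4 - c4 - d4 - d3 - d2 - c2 - c3 - b3

The waypoints must appear in the order b2, a4, c2, with no cell reused.
Route from a1: right to b1, down to b2, left to a2, 2× down (reaching a4), 3× right (reaching d4), 2× up (reaching d2), left to c2, down to c3, left to b3 — 13 moves in all.
Check: order respected (1 at step 2, 2 at step 5, 3 at step 11); 13 moves as required.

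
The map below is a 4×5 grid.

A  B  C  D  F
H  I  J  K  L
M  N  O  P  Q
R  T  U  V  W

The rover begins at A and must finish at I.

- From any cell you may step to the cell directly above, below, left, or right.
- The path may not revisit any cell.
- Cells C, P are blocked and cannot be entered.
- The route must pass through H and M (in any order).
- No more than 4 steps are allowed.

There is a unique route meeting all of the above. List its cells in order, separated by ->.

Any route must reach H and M and still end at I within 4 moves, so the order of the required stops is forced.
Route from A: 2× down (reaching M), right to N, up to I — 4 moves in all.
Check: all required cells visited; 4 ≤ 4 moves.

A -> H -> M -> N -> I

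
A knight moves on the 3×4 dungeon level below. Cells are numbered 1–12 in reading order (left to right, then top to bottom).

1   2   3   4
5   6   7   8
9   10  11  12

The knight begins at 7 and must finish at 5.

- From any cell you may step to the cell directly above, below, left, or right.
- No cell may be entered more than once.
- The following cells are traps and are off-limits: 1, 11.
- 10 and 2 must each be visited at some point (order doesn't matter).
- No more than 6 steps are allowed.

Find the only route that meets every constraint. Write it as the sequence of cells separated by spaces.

The budget equals the shortest possible length, so every move has to be on a shortest route through the required cells.
Route from 7: up to 3, left to 2, 2× down (reaching 10), left to 9, up to 5 — 6 moves in all.
Check: all required cells visited; 6 ≤ 6 moves.

7 3 2 6 10 9 5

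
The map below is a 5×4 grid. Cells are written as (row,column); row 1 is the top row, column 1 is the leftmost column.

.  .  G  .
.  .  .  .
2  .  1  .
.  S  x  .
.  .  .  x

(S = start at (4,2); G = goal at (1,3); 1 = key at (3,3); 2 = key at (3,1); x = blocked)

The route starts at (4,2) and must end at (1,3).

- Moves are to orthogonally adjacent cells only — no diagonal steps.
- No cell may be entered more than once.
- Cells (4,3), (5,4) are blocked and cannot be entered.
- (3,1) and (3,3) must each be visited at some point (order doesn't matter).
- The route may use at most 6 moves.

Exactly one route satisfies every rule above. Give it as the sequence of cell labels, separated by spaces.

(4,2) (4,1) (3,1) (3,2) (3,3) (2,3) (1,3)

The 6-move cap with required stops at (3,1), (3,3) leaves no slack for detours.
Route from (4,2): left 1 to (4,1), up 1 to (3,1), right 2 to (3,3), up 2 to (1,3) — 6 moves in all.
Check: all required cells visited; 6 ≤ 6 moves.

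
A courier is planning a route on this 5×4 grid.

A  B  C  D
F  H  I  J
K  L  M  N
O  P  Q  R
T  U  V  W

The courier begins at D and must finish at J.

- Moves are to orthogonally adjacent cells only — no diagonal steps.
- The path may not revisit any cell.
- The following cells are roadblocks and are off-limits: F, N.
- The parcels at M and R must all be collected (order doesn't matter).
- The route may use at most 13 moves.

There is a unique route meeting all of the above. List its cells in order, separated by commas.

D, C, B, H, L, P, U, V, W, R, Q, M, I, J

Any route must reach M and R and still end at J within 13 moves, so the order of the required stops is forced.
Route from D: left 2 to B, down 4 to U, right 2 to W, up 1 to R, left 1 to Q, up 2 to I, right 1 to J — 13 moves in all.
Check: all required cells visited; 13 ≤ 13 moves.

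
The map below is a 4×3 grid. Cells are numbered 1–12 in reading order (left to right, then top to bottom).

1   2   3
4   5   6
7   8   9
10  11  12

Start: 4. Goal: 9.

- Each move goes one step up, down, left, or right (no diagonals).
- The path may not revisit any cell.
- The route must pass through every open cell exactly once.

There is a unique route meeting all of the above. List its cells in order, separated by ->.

4 -> 1 -> 2 -> 3 -> 6 -> 5 -> 8 -> 7 -> 10 -> 11 -> 12 -> 9

Need to visit all 12 open cells exactly once, starting at 4 and ending at 9.
Route from 4: up to 1, 2× right (reaching 3), down to 6, left to 5, down to 8, left to 7, down to 10, 2× right (reaching 12), up to 9 — 11 moves in all.
Check: all 12 open cells covered.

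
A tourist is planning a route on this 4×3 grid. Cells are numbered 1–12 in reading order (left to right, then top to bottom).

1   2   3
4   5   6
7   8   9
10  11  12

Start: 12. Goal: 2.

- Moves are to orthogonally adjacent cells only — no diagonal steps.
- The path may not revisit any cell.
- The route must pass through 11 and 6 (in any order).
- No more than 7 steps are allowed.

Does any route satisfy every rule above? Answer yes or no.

yes

One route that works: 12 → 11 → 8 → 5 → 6 → 3 → 2.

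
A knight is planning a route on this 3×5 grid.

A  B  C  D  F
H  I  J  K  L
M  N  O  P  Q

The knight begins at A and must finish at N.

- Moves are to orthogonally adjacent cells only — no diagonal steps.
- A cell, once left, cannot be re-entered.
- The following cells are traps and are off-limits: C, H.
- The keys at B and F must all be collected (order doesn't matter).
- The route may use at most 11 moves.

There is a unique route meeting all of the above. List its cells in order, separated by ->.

The budget equals the shortest possible length, so every move has to be on a shortest route through the required cells.
Route from A: right 1 to B, down 1 to I, right 2 to K, up 1 to D, right 1 to F, down 2 to Q, left 3 to N — 11 moves in all.
Check: all required cells visited; 11 ≤ 11 moves.

A -> B -> I -> J -> K -> D -> F -> L -> Q -> P -> O -> N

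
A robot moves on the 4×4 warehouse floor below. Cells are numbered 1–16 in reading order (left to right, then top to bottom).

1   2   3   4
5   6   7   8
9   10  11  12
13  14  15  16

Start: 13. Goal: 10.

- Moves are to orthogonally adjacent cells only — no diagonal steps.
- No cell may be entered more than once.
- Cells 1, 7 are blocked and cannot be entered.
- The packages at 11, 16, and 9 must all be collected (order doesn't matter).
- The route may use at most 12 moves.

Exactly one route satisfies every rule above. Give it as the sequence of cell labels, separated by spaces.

13 9 5 6 2 3 4 8 12 16 15 11 10

The 12-move cap with required stops at 11, 16, 9 leaves no slack for detours.
Route from 13: up 2 to 5, right 1 to 6, up 1 to 2, right 2 to 4, down 3 to 16, left 1 to 15, up 1 to 11, left 1 to 10 — 12 moves in all.
Check: all required cells visited; 12 ≤ 12 moves.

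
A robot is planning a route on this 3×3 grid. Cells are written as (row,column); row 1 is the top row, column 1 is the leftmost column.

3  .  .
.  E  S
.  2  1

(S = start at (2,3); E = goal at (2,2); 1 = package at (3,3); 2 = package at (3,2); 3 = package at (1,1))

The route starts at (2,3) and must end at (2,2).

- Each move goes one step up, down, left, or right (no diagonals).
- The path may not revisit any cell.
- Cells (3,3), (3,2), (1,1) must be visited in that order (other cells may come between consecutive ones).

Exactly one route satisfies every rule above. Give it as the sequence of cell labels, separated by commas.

(2,3), (3,3), (3,2), (3,1), (2,1), (1,1), (1,2), (2,2)

The waypoints must appear in the order (3,3), (3,2), (1,1), with no cell reused.
Route from (2,3): down to (3,3), 2× left (reaching (3,1)), 2× up (reaching (1,1)), right to (1,2), down to (2,2) — 7 moves in all.
Check: order respected (1 at step 1, 2 at step 2, 3 at step 5).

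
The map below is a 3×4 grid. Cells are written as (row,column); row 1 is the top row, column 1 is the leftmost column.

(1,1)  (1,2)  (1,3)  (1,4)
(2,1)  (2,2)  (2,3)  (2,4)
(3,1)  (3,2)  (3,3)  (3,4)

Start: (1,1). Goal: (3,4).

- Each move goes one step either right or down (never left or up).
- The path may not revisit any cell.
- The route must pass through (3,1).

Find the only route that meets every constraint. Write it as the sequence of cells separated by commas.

(1,1), (2,1), (3,1), (3,2), (3,3), (3,4)

Moves only go right or down, so the column and row indices never decrease.
Route from (1,1): down 2 to (3,1), right 3 to (3,4) — 5 moves in all.
Check: all required cells visited.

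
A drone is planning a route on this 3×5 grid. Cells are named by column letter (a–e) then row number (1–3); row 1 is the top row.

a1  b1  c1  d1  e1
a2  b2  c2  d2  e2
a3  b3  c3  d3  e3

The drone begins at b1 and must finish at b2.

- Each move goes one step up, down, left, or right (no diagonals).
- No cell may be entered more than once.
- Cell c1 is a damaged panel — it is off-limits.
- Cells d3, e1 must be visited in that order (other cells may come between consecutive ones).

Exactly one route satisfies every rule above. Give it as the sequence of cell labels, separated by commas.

b1, a1, a2, a3, b3, c3, d3, e3, e2, e1, d1, d2, c2, b2

The waypoints must appear in the order d3, e1, with no cell reused.
Route from b1: left to a1, 2× down (reaching a3), 4× right (reaching e3), 2× up (reaching e1), left to d1, down to d2, 2× left (reaching b2) — 13 moves in all.
Check: order respected (d3 at step 6, e1 at step 9).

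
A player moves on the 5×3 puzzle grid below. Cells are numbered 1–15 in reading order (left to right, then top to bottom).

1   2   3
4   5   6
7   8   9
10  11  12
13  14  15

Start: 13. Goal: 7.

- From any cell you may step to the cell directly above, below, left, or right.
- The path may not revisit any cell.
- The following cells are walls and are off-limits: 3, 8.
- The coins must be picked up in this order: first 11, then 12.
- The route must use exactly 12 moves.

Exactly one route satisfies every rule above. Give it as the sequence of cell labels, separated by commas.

The waypoints must appear in the order 11, 12, with no cell reused.
Route from 13: up 1 to 10, right 1 to 11, down 1 to 14, right 1 to 15, up 3 to 6, left 1 to 5, up 1 to 2, left 1 to 1, down 2 to 7 — 12 moves in all.
Check: order respected (11 at step 2, 12 at step 5); 12 moves as required.

13, 10, 11, 14, 15, 12, 9, 6, 5, 2, 1, 4, 7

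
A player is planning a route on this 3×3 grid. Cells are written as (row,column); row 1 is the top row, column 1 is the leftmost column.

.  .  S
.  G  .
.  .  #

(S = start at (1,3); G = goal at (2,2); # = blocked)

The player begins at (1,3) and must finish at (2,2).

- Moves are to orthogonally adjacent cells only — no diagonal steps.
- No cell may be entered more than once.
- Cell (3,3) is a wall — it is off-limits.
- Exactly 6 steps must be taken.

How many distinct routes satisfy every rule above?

Need simple routes of exactly 6 moves from (1,3) to (2,2) (Manhattan distance 2, so 2 moves are spent on a detour and 2 undoing it).
Enumerating: (1,3) (1,2) (1,1) (2,1) (3,1) (3,2) (2,2).
That gives 1 route.

1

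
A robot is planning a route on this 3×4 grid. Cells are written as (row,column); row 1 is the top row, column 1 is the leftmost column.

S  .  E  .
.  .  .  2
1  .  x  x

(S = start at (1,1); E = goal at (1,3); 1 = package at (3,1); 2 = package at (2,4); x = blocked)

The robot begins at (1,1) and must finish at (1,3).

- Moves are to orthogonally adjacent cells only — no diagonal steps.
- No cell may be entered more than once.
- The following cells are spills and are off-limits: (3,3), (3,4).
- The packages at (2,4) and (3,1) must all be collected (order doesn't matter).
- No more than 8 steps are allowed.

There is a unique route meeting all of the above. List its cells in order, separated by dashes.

(1,1) - (2,1) - (3,1) - (3,2) - (2,2) - (2,3) - (2,4) - (1,4) - (1,3)

The budget equals the shortest possible length, so every move has to be on a shortest route through the required cells.
Route from (1,1): 2× down (reaching (3,1)), right to (3,2), up to (2,2), 2× right (reaching (2,4)), up to (1,4), left to (1,3) — 8 moves in all.
Check: all required cells visited; 8 ≤ 8 moves.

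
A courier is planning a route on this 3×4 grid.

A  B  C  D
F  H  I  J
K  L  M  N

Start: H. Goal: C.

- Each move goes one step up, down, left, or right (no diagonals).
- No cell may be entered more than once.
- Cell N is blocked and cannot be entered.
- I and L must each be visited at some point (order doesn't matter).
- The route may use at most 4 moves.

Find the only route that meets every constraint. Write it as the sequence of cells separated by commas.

H, L, M, I, C

The 4-move cap with required stops at I, L leaves no slack for detours.
Route from H: down 1 to L, right 1 to M, up 2 to C — 4 moves in all.
Check: all required cells visited; 4 ≤ 4 moves.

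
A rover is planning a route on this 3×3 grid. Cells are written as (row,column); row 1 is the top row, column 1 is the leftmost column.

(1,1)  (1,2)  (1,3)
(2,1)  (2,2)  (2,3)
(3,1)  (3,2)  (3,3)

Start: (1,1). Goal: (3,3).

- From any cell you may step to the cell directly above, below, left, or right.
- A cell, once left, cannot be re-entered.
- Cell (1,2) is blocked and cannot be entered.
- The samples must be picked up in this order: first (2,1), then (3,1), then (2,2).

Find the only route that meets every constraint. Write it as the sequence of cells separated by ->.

The waypoints must appear in the order (2,1), (3,1), (2,2), with no cell reused.
Route from (1,1): down 2 to (3,1), right 1 to (3,2), up 1 to (2,2), right 1 to (2,3), down 1 to (3,3) — 6 moves in all.
Check: order respected ((2,1) at step 1, (3,1) at step 2, (2,2) at step 4).

(1,1) -> (2,1) -> (3,1) -> (3,2) -> (2,2) -> (2,3) -> (3,3)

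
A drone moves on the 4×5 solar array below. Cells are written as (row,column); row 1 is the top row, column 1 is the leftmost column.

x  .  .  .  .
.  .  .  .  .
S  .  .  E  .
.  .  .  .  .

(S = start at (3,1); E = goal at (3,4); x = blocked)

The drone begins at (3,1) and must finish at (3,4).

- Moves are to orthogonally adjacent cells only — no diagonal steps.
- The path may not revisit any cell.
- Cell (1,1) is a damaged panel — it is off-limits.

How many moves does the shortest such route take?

The Manhattan distance from (3,1) to (3,4) is |3−3| + |1−4| = 3, so at least 3 moves are needed.
A route of 3 moves achieves this: (3,1) → (3,2) → (3,3) → (3,4).
Since 3 matches the lower bound, it is optimal.

3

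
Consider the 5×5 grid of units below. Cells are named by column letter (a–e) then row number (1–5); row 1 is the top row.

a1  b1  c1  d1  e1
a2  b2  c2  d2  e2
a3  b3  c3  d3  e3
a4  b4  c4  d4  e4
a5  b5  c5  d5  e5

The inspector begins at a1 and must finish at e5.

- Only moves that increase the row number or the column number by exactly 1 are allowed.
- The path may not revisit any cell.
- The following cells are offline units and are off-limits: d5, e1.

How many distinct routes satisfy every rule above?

34

A right/down-only route from a1 to e5 makes exactly 4 down-moves and 4 right-moves in some order.
With no other constraints that would be C(8,4) = 70 routes.
Subtract routes through each blocked cell (inclusion–exclusion for overlaps): − through e1: 1 − through d5: 35 → 34.
That gives 34 routes.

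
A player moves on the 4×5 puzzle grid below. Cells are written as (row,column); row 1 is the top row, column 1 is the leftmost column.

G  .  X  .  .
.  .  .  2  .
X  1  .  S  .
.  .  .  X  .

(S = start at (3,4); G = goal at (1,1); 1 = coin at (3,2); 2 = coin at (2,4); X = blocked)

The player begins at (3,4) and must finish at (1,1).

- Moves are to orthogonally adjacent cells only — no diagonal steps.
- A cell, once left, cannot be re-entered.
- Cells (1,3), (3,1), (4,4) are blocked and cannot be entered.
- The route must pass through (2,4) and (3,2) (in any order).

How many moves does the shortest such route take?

Any route passes through (2,4) and (3,2) in some order between (3,4) and (1,1). Summing Manhattan distances along each leg and taking the cheapest ordering ((3,4) → (2,4) → (3,2) → (1,1)) gives a lower bound of 1 + 3 + 3 = 7 moves.
A route of 7 moves achieves this: (3,4) → (2,4) → (2,3) → (3,3) → (3,2) → (2,2) → (1,2) → (1,1).
Since 7 matches the lower bound, it is optimal.

7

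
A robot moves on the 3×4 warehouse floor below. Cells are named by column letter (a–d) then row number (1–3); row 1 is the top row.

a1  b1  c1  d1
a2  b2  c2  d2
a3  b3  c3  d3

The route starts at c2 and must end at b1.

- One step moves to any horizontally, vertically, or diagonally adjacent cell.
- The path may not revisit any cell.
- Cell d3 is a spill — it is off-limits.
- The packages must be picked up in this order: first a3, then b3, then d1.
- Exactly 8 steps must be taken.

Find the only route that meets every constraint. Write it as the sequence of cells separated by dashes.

The waypoints must appear in the order a3, b3, d1, with no cell reused.
Route from c2: left 1 to b2, down-left 1 to a3, right 2 to c3, up-right 1 to d2, up 1 to d1, left 2 to b1 — 8 moves in all.
Check: order respected (a3 at step 2, b3 at step 3, d1 at step 6); 8 moves as required.

c2 - b2 - a3 - b3 - c3 - d2 - d1 - c1 - b1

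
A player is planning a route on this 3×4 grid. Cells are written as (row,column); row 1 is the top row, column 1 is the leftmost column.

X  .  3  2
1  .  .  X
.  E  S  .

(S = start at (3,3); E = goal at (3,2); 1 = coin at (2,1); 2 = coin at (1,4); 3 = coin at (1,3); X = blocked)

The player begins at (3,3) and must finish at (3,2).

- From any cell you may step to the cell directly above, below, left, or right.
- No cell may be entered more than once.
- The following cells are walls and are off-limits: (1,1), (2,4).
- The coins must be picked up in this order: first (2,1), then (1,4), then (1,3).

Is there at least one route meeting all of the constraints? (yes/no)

(1,4) must be visited but has only one open neighbour ((1,3)), and it is neither the start nor the goal — the route would have to enter and leave through (1,3), re-entering it.

no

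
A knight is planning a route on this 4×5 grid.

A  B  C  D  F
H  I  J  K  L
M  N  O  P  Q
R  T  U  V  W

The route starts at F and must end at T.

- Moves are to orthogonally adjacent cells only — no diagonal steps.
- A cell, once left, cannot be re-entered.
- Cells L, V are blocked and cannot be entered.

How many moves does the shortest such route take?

The Manhattan distance from F to T is |1−4| + |5−2| = 6, so at least 6 moves are needed.
A route of 6 moves achieves this: F → D → K → P → O → U → T.
Since 6 matches the lower bound, it is optimal.

6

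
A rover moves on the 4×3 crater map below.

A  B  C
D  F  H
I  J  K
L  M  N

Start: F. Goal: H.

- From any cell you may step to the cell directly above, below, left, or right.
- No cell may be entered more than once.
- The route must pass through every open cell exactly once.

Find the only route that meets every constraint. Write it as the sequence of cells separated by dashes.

F - J - K - N - M - L - I - D - A - B - C - H

Need to visit all 12 open cells exactly once, starting at F and ending at H.
Cell N has only two open neighbours (K and M), so the path must pass straight through it: one of those is the cell it's entered from and the other is where it exits.
Route from F: down to J, right to K, down to N, 2× left (reaching L), 3× up (reaching A), 2× right (reaching C), down to H — 11 moves in all.
Check: all 12 open cells covered.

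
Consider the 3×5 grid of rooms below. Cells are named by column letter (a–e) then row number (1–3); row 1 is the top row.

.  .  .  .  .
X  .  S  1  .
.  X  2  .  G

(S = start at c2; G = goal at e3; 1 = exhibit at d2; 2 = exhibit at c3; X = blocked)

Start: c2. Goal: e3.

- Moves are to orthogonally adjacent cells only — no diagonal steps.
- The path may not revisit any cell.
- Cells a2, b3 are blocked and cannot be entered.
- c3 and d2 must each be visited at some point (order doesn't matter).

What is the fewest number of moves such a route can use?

5

Any route passes through c3 and d2 in some order between c2 and e3. Summing Manhattan distances along each leg and taking the cheapest ordering (c2 → d2 → c3 → e3) gives a lower bound of 1 + 2 + 2 = 5 moves.
A route of 5 moves achieves this: c2 → c3 → d3 → d2 → e2 → e3.
Since 5 matches the lower bound, it is optimal.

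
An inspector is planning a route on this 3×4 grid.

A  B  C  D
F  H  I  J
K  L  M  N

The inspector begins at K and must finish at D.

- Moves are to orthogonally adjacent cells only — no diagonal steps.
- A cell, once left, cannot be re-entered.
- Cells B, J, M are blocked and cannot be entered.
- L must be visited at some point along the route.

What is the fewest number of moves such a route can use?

5

Any route passes through L somewhere between K and D. Summing Manhattan distances along the two legs (K → L → D) gives a lower bound of 1 + 4 = 5 moves.
A route of 5 moves achieves this: K → L → H → I → C → D.
Since 5 matches the lower bound, it is optimal.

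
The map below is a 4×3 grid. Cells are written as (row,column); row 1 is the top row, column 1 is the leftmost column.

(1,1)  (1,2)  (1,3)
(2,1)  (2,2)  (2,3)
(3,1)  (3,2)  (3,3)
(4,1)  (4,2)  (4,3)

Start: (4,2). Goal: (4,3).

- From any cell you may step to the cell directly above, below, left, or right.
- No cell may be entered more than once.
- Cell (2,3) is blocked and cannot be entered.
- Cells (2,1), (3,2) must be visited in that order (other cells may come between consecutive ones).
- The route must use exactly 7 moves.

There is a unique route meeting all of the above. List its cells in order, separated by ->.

(4,2) -> (4,1) -> (3,1) -> (2,1) -> (2,2) -> (3,2) -> (3,3) -> (4,3)

The waypoints must appear in the order (2,1), (3,2), with no cell reused.
Route from (4,2): left to (4,1), 2× up (reaching (2,1)), right to (2,2), down to (3,2), right to (3,3), down to (4,3) — 7 moves in all.
Check: order respected ((2,1) at step 3, (3,2) at step 5); 7 moves as required.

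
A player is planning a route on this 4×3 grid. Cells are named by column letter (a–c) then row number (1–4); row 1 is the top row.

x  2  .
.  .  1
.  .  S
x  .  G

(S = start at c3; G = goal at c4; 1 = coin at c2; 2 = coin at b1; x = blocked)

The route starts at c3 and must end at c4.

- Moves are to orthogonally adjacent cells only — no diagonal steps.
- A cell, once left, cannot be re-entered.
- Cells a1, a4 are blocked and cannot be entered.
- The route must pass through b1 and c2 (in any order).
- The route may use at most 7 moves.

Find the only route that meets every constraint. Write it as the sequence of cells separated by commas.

c3, c2, c1, b1, b2, b3, b4, c4

Any route must reach b1 and c2 and still end at c4 within 7 moves, so the order of the required stops is forced.
Route from c3: 2× up (reaching c1), left to b1, 3× down (reaching b4), right to c4 — 7 moves in all.
Check: all required cells visited; 7 ≤ 7 moves.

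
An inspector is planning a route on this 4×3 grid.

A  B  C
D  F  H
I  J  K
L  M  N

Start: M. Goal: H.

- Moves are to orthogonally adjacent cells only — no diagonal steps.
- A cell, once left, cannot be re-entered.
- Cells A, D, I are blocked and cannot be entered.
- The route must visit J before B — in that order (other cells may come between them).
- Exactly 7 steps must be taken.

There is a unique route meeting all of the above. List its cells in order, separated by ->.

The waypoints must appear in the order J, B, with no cell reused.
Route from M: right 1 to N, up 1 to K, left 1 to J, up 2 to B, right 1 to C, down 1 to H — 7 moves in all.
Check: order respected (J at step 3, B at step 5); 7 moves as required.

M -> N -> K -> J -> F -> B -> C -> H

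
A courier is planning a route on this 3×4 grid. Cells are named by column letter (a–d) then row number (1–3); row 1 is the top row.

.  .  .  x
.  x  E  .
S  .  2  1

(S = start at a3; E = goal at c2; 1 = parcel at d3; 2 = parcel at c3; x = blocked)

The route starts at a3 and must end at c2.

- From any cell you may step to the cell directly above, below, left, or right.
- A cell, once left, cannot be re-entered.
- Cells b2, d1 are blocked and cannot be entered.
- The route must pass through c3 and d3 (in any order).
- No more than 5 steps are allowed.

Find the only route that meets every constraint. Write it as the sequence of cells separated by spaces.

Any route must reach c3 and d3 and still end at c2 within 5 moves, so the order of the required stops is forced.
Route from a3: right 3 to d3, up 1 to d2, left 1 to c2 — 5 moves in all.
Check: all required cells visited; 5 ≤ 5 moves.

a3 b3 c3 d3 d2 c2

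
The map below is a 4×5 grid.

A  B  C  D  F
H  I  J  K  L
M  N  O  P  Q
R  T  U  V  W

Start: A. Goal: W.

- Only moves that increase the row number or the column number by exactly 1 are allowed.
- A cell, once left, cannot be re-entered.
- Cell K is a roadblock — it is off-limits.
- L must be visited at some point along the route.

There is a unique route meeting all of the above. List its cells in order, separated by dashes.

Moves only go right or down, so the column and row indices never decrease.
Route from A: 4× right (reaching F), 3× down (reaching W) — 7 moves in all.
Check: all required cells visited.

A - B - C - D - F - L - Q - W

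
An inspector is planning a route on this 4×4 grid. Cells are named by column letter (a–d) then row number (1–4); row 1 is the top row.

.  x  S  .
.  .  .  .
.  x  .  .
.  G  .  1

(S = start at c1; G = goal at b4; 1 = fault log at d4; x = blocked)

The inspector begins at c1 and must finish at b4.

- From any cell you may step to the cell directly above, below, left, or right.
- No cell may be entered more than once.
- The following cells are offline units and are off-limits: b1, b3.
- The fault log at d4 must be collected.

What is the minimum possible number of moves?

Any route passes through d4 somewhere between c1 and b4. Summing Manhattan distances along the two legs (c1 → d4 → b4) gives a lower bound of 4 + 2 = 6 moves.
A route of 6 moves achieves this: c1 → c2 → c3 → d3 → d4 → c4 → b4.
Since 6 matches the lower bound, it is optimal.

6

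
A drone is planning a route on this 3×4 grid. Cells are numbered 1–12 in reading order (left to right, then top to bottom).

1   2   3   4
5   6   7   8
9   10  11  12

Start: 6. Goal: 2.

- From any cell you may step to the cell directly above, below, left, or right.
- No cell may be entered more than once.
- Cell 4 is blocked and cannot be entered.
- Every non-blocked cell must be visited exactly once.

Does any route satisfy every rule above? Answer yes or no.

no

Colour the cells like a checkerboard: each orthogonal step flips colour, so a Hamiltonian route alternates colours. Here there are 6 cells of one colour and 5 of the other, with start on the opposite colour to the goal — the counts and endpoints can't be arranged into an alternating sequence of length 11, so no Hamiltonian route exists.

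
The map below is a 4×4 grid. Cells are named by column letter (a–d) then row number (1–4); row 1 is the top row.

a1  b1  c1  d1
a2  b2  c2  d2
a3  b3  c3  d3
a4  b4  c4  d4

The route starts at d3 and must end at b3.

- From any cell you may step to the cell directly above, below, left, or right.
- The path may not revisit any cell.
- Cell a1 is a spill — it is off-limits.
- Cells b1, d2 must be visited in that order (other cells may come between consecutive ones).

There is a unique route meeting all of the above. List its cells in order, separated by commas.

The waypoints must appear in the order b1, d2, with no cell reused.
Route from d3: down to d4, 3× left (reaching a4), 2× up (reaching a2), right to b2, up to b1, 2× right (reaching d1), down to d2, left to c2, down to c3, left to b3 — 14 moves in all.
Check: order respected (b1 at step 8, d2 at step 11).

d3, d4, c4, b4, a4, a3, a2, b2, b1, c1, d1, d2, c2, c3, b3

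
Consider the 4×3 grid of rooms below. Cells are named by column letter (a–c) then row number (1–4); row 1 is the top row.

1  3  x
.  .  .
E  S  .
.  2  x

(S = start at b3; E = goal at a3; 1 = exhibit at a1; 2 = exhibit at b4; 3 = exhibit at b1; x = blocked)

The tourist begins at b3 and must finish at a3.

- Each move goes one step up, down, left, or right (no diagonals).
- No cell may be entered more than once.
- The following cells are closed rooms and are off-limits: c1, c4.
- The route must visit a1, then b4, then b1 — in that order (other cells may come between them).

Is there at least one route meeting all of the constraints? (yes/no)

no

Even ignoring the required order, no revisit-free route from b3 to a3 manages to pass through all of a1, b4, and b1: branching out from b3, every path either misses one of them or, having collected them, can no longer reach a3 without re-entering a cell.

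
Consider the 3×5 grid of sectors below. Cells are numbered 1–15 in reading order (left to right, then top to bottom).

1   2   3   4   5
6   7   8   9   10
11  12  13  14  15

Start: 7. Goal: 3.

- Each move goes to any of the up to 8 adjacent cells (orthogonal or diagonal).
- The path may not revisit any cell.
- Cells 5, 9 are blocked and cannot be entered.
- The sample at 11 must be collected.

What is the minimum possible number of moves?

4

Any route passes through 11 somewhere between 7 and 3. Summing Chebyshev distances along the two legs (7 → 11 → 3) gives a lower bound of 1 + 2 = 3 moves.
The shortest route satisfying every rule uses 4 moves: 7 → 11 → 6 → 2 → 3.
The no-revisit rule (legs can't share cells) pushes the minimum above the 3-move bound; an exhaustive check rules out every length from 3 to 3, leaving 4 as the minimum.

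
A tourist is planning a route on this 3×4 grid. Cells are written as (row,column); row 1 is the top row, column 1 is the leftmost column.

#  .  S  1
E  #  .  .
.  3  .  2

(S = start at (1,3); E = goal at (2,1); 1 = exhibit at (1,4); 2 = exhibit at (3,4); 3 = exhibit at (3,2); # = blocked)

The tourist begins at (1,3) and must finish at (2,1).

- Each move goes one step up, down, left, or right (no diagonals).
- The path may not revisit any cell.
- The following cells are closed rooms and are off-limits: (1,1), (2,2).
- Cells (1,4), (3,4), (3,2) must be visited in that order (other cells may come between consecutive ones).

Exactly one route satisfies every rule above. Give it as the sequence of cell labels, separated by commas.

(1,3), (1,4), (2,4), (3,4), (3,3), (3,2), (3,1), (2,1)

The waypoints must appear in the order (1,4), (3,4), (3,2), with no cell reused.
Route from (1,3): right to (1,4), 2× down (reaching (3,4)), 3× left (reaching (3,1)), up to (2,1) — 7 moves in all.
Check: order respected (1 at step 1, 2 at step 3, 3 at step 5).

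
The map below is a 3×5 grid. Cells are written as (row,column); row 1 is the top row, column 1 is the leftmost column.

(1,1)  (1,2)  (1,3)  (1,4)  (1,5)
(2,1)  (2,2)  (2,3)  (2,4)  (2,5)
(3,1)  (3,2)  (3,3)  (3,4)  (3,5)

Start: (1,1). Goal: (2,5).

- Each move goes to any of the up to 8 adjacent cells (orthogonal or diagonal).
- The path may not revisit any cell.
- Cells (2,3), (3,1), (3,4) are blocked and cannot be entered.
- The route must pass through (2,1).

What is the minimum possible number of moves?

Any route passes through (2,1) somewhere between (1,1) and (2,5). Summing Chebyshev distances along the two legs ((1,1) → (2,1) → (2,5)) gives a lower bound of 1 + 4 = 5 moves.
A route of 5 moves achieves this: (1,1) → (2,1) → (1,2) → (1,3) → (1,4) → (2,5).
Since 5 matches the lower bound, it is optimal.

5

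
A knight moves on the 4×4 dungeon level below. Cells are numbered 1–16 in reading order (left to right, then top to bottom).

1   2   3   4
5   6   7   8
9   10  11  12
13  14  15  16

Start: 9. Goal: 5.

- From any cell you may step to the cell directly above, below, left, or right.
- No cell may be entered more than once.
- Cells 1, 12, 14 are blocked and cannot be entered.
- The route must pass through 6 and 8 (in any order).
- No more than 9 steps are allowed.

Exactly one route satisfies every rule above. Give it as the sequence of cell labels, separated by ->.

9 -> 10 -> 11 -> 7 -> 8 -> 4 -> 3 -> 2 -> 6 -> 5

Any route must reach 6 and 8 and still end at 5 within 9 moves, so the order of the required stops is forced.
Route from 9: 2× right (reaching 11), up to 7, right to 8, up to 4, 2× left (reaching 2), down to 6, left to 5 — 9 moves in all.
Check: all required cells visited; 9 ≤ 9 moves.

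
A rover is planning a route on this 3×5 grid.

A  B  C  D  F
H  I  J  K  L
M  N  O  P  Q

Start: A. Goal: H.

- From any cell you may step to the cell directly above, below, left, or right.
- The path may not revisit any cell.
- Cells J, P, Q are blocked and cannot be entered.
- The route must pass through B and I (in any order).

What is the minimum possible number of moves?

Any route passes through B and I in some order between A and H. Summing Manhattan distances along each leg and taking the cheapest ordering (A → B → I → H) gives a lower bound of 1 + 1 + 1 = 3 moves.
A route of 3 moves achieves this: A → B → I → H.
Since 3 matches the lower bound, it is optimal.

3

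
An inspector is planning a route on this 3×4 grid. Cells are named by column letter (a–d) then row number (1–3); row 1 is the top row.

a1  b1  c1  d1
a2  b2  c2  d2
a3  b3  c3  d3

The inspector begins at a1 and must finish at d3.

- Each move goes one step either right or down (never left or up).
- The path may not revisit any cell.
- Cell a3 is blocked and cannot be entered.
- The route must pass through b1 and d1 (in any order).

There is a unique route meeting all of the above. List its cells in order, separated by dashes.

a1 - b1 - c1 - d1 - d2 - d3

Moves only go right or down, so the column and row indices never decrease.
Route from a1: right 3 to d1, down 2 to d3 — 5 moves in all.
Check: all required cells visited.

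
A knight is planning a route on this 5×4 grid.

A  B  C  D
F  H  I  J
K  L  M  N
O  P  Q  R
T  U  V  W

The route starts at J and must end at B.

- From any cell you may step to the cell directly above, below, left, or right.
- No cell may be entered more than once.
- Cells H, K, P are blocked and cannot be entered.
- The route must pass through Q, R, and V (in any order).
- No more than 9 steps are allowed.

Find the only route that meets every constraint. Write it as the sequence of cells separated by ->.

J -> N -> R -> W -> V -> Q -> M -> I -> C -> B

Any route must reach Q, R, and V and still end at B within 9 moves, so the order of the required stops is forced.
Route from J: down 3 to W, left 1 to V, up 4 to C, left 1 to B — 9 moves in all.
Check: all required cells visited; 9 ≤ 9 moves.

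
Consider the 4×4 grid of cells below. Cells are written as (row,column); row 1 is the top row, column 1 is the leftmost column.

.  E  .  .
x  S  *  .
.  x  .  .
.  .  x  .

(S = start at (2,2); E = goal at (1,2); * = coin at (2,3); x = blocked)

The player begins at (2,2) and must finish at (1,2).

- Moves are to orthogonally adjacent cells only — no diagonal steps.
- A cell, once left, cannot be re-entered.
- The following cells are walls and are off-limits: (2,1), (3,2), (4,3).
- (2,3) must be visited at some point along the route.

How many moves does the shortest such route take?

3

Any route passes through (2,3) somewhere between (2,2) and (1,2). Summing Manhattan distances along the two legs ((2,2) → (2,3) → (1,2)) gives a lower bound of 1 + 2 = 3 moves.
A route of 3 moves achieves this: (2,2) → (2,3) → (1,3) → (1,2).
Since 3 matches the lower bound, it is optimal.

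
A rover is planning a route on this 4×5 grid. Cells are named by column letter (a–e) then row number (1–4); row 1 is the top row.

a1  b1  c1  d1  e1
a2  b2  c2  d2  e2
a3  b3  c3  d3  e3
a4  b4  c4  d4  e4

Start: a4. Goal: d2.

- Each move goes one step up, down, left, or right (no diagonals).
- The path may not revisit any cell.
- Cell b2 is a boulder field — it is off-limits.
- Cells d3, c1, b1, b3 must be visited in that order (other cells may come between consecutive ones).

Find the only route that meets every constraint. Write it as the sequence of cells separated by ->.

a4 -> b4 -> c4 -> d4 -> d3 -> e3 -> e2 -> e1 -> d1 -> c1 -> b1 -> a1 -> a2 -> a3 -> b3 -> c3 -> c2 -> d2

The waypoints must appear in the order d3, c1, b1, b3, with no cell reused.
Route from a4: 3× right (reaching d4), up to d3, right to e3, 2× up (reaching e1), 4× left (reaching a1), 2× down (reaching a3), 2× right (reaching c3), up to c2, right to d2 — 17 moves in all.
Check: order respected (d3 at step 4, c1 at step 9, b1 at step 10, b3 at step 14).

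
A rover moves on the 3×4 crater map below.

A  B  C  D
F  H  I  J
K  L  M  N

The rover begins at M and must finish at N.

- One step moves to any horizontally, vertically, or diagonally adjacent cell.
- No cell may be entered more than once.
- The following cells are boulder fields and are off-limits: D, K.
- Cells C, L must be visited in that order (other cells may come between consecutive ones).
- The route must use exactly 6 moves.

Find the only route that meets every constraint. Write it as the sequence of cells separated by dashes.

M - J - C - H - L - I - N

The waypoints must appear in the order C, L, with no cell reused.
Route from M: up-right to J, up-left to C, down-left to H, down to L, up-right to I, down-right to N — 6 moves in all.
Check: order respected (C at step 2, L at step 4); 6 moves as required.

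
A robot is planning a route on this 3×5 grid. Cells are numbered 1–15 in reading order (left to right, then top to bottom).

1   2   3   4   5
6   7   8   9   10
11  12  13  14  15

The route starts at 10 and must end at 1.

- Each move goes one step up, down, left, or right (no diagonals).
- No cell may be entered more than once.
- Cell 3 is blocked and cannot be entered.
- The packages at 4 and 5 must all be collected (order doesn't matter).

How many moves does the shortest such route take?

Any route passes through 4 and 5 in some order between 10 and 1. Summing Manhattan distances along each leg and taking the cheapest ordering (10 → 5 → 4 → 1) gives a lower bound of 1 + 1 + 3 = 5 moves.
That bound ignores the blocked cells. Measuring each leg by the fewest moves that actually steer around them (10→5: 1; 5→4: 1; 4→1: 5) raises the lower bound to 7.
A route of 7 moves exists: 10 → 5 → 4 → 9 → 8 → 7 → 2 → 1.
Since 7 matches that lower bound, it is optimal.

7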